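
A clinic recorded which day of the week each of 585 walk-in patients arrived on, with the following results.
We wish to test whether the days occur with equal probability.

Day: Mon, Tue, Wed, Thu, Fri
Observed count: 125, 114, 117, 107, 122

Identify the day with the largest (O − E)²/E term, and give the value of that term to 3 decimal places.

Thu, 0.855

Expected count for each of the 5 categories: 585/5 = 117.
χ² = (125−117)²/117 + (114−117)²/117 + (117−117)²/117 + (107−117)²/117 + (122−117)²/117
   = 0.5470 + 0.0769 + 0.0000 + 0.8547 + 0.2137
The largest term is for Thu: 0.855.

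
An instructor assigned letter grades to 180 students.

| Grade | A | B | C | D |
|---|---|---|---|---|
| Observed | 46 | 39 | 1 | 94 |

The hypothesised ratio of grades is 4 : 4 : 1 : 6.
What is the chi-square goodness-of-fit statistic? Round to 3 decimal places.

18.576

Ratio total = 15. Expected counts: 180×4/15 = 48, 180×4/15 = 48, 180×1/15 = 12, 180×6/15 = 72.
χ² = (46−48)²/48 + (39−48)²/48 + (1−12)²/12 + (94−72)²/72
   = 0.0833 + 1.6875 + 10.0833 + 6.7222
Sum = 18.576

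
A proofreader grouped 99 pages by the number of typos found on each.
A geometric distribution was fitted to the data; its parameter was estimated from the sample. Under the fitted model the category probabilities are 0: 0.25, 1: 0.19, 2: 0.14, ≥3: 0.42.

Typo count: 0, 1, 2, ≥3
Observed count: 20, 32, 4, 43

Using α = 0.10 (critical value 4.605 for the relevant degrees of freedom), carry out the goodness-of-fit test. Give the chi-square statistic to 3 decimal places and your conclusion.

17.224; reject

Expected counts E_i = n·p_i: 99×0.25 = 24.75, 99×0.19 = 18.81, 99×0.14 = 13.86, 99×0.42 = 41.58.
cat         O        E   (O−E)²/E
0          20    24.75     0.9116
1          32    18.81     9.2491
2           4    13.86     7.0144
≥3         43    41.58     0.0485
Sum = 17.224
df = 2. Since 17.224 > 4.605, we reject H₀.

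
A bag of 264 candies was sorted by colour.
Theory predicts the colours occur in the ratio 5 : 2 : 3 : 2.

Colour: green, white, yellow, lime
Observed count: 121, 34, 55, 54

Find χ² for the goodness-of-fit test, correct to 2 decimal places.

Ratio total = 12. Expected counts: 264×5/12 = 110, 264×2/12 = 44, 264×3/12 = 66, 264×2/12 = 44.
cat         O        E   (O−E)²/E
green     121      110      1.100
white      34       44      2.273
yellow     55       66      1.833
lime       54       44      2.273
Sum = 7.48

7.48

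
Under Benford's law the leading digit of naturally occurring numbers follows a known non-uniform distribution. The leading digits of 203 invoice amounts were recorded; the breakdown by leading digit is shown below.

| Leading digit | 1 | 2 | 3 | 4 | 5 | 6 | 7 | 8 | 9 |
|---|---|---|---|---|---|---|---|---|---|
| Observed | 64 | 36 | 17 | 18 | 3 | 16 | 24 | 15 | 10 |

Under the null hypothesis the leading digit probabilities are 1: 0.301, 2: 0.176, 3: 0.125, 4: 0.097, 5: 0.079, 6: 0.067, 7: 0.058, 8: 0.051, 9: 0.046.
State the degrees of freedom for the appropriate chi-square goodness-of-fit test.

8

There are k = 9 categories and no parameters were estimated from the data, so df = 9 − 1 = 8.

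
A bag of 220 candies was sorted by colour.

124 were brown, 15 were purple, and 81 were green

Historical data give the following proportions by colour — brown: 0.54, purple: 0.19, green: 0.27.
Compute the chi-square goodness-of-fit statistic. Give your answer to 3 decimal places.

25.265

Expected counts E_i = n·p_i: 220×0.54 = 118.8, 220×0.19 = 41.8, 220×0.27 = 59.4.
cat         O        E   (O−E)²/E
brown     124    118.8     0.2276
purple     15     41.8    17.1828
green      81     59.4     7.8545
Sum = 25.265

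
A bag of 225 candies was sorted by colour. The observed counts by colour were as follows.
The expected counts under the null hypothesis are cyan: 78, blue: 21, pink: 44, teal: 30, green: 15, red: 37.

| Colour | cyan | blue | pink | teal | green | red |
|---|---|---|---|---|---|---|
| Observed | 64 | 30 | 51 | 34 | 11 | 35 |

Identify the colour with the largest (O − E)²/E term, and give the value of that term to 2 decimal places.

χ² = (64−78)²/78 + (30−21)²/21 + (51−44)²/44 + (34−30)²/30 + (11−15)²/15 + (35−37)²/37
   = 2.513 + 3.857 + 1.114 + 0.533 + 1.067 + 0.108
The largest term is for blue: 3.86.

blue, 3.86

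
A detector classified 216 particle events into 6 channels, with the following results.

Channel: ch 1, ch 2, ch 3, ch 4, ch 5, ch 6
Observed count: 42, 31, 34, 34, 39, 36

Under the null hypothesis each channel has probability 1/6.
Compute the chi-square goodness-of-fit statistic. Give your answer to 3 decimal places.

2.167

Expected count for each of the 6 categories: 216/6 = 36.
χ² = (42−36)²/36 + (31−36)²/36 + (34−36)²/36 + (34−36)²/36 + (39−36)²/36 + (36−36)²/36
   = 1.0000 + 0.6944 + 0.1111 + 0.1111 + 0.2500 + 0.0000
Sum = 2.167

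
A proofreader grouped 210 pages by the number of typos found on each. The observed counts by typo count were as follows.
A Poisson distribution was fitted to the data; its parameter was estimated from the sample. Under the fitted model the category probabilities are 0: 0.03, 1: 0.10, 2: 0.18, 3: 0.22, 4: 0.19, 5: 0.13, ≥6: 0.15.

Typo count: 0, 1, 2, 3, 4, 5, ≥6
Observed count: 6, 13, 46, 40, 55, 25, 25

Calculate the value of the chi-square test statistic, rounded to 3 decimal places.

Expected counts E_i = n·p_i: 210×0.03 = 6.3, 210×0.10 = 21, 210×0.18 = 37.8, 210×0.22 = 46.2, 210×0.19 = 39.9, 210×0.13 = 27.3, 210×0.15 = 31.5.
χ² = (6−6.3)²/6.3 + (13−21)²/21 + (46−37.8)²/37.8 + (40−46.2)²/46.2 + (55−39.9)²/39.9 + (25−27.3)²/27.3 + (25−31.5)²/31.5
   = 0.0143 + 3.0476 + 1.7788 + 0.8320 + 5.7145 + 0.1938 + 1.3413
Sum = 12.922

12.922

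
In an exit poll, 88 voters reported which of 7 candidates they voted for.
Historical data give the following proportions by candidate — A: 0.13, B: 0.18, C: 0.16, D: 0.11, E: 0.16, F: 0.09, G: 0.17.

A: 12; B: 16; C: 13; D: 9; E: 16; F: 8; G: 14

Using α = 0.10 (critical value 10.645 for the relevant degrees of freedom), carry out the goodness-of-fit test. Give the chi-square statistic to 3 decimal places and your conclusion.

Expected counts E_i = n·p_i: 88×0.13 = 11.44, 88×0.18 = 15.84, 88×0.16 = 14.08, 88×0.11 = 9.68, 88×0.16 = 14.08, 88×0.09 = 7.92, 88×0.17 = 14.96.
A: (12 − 11.44)²/11.44 = 0.3136/11.44 = 0.0274
B: (16 − 15.84)²/15.84 = 0.0256/15.84 = 0.0016
C: (13 − 14.08)²/14.08 = 1.1664/14.08 = 0.0828
D: (9 − 9.68)²/9.68 = 0.4624/9.68 = 0.0478
E: (16 − 14.08)²/14.08 = 3.6864/14.08 = 0.2618
F: (8 − 7.92)²/7.92 = 0.0064/7.92 = 0.0008
G: (14 − 14.96)²/14.96 = 0.9216/14.96 = 0.0616
Sum = 0.484
df = 6. Since 0.484 < 10.645, we do not reject H₀.

0.484; do not reject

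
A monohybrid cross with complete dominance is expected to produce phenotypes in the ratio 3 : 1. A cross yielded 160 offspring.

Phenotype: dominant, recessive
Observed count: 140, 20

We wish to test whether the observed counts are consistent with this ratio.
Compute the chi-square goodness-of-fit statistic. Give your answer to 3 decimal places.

13.333

Ratio total = 4. Expected counts: 160×3/4 = 120, 160×1/4 = 40.
dominant: (140 − 120)²/120 = 400/120 = 3.3333
recessive: (20 − 40)²/40 = 400/40 = 10.0000
Sum = 13.333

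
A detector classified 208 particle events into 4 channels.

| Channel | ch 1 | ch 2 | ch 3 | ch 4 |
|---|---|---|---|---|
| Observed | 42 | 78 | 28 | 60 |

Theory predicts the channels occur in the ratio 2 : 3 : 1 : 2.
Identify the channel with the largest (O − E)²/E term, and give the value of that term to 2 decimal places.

Ratio total = 8. Expected counts: 208×2/8 = 52, 208×3/8 = 78, 208×1/8 = 26, 208×2/8 = 52.
χ² = (42−52)²/52 + (78−78)²/78 + (28−26)²/26 + (60−52)²/52
   = 1.923 + 0.000 + 0.154 + 1.231
The largest term is for ch 1: 1.92.

ch 1, 1.92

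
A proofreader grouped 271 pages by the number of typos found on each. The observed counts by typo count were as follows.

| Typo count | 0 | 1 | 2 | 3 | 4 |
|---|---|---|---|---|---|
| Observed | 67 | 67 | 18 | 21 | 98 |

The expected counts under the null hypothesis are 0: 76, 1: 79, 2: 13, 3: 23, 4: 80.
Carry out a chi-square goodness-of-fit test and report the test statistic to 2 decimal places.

9.04

χ² = (67−76)²/76 + (67−79)²/79 + (18−13)²/13 + (21−23)²/23 + (98−80)²/80
   = 1.066 + 1.823 + 1.923 + 0.174 + 4.050
Sum = 9.04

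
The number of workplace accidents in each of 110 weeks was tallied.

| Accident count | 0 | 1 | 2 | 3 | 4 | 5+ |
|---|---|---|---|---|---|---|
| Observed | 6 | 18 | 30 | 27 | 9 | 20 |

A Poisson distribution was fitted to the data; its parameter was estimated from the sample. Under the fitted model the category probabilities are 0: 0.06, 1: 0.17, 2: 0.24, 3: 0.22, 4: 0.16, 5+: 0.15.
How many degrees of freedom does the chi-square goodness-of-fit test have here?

There are k = 6 categories and 1 parameter estimated from the data, so df = 6 − 1 − 1 = 4.

4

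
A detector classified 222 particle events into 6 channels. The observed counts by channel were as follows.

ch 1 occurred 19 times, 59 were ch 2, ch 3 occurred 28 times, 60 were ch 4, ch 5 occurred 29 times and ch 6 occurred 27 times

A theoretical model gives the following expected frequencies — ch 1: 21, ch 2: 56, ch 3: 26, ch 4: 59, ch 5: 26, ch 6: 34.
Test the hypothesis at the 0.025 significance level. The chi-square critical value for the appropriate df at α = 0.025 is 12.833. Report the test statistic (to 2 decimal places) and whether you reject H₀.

2.31; do not reject

cat         O        E   (O−E)²/E
ch 1       19       21      0.190
ch 2       59       56      0.161
ch 3       28       26      0.154
ch 4       60       59      0.017
ch 5       29       26      0.346
ch 6       27       34      1.441
Sum = 2.31
df = 5. Since 2.31 < 12.833, we do not reject H₀.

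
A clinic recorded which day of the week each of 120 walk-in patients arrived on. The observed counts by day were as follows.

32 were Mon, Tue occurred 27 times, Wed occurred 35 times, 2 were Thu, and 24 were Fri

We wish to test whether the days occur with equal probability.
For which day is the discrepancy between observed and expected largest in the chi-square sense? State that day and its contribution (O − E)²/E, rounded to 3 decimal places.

Under H₀ each category has probability 1/5, so each expected count is 120/5 = 24.
cat         O        E   (O−E)²/E
Mon        32       24     2.6667
Tue        27       24     0.3750
Wed        35       24     5.0417
Thu         2       24    20.1667
Fri        24       24     0.0000
The largest term is for Thu: 20.167.

Thu, 20.167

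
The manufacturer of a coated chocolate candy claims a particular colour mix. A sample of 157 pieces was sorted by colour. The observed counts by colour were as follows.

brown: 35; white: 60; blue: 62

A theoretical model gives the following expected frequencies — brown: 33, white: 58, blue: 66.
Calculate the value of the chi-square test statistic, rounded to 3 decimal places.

0.433

χ² = (35−33)²/33 + (60−58)²/58 + (62−66)²/66
   = 0.1212 + 0.0690 + 0.2424
Sum = 0.433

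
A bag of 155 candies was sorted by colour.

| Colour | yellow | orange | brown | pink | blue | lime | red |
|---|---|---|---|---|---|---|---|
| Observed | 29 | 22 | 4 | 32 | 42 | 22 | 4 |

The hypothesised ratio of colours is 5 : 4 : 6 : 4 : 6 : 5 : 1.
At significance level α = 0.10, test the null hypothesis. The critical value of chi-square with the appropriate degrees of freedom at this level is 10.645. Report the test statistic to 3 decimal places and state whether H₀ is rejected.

35.933; reject

Ratio total = 31. Expected counts: 155×5/31 = 25, 155×4/31 = 20, 155×6/31 = 30, 155×4/31 = 20, 155×6/31 = 30, 155×5/31 = 25, 155×1/31 = 5.
cat         O        E   (O−E)²/E
yellow     29       25     0.6400
orange     22       20     0.2000
brown       4       30    22.5333
pink       32       20     7.2000
blue       42       30     4.8000
lime       22       25     0.3600
red         4        5     0.2000
Sum = 35.933
df = 6. Since 35.933 > 10.645, we reject H₀.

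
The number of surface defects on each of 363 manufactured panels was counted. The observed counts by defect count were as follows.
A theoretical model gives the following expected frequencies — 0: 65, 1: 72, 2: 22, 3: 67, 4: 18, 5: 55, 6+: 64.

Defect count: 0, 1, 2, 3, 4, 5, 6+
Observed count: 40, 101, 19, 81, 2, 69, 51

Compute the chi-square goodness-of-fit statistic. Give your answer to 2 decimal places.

0: (40 − 65)²/65 = 625/65 = 9.615
1: (101 − 72)²/72 = 841/72 = 11.681
2: (19 − 22)²/22 = 9/22 = 0.409
3: (81 − 67)²/67 = 196/67 = 2.925
4: (2 − 18)²/18 = 256/18 = 14.222
5: (69 − 55)²/55 = 196/55 = 3.564
6+: (51 − 64)²/64 = 169/64 = 2.641
Sum = 45.06

45.06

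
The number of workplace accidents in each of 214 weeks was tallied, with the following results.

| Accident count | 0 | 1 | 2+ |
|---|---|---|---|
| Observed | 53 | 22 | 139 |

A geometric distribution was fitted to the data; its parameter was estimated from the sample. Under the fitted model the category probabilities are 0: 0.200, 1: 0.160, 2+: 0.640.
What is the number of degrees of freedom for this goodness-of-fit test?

1

There are k = 3 categories and 1 parameter estimated from the data, so df = 3 − 1 − 1 = 1.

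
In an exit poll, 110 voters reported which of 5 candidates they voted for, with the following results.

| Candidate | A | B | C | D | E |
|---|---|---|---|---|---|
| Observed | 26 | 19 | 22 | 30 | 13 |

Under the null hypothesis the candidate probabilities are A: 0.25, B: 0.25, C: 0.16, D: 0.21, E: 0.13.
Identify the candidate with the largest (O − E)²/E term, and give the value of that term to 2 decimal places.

B, 2.63

Expected counts E_i = n·p_i: 110×0.25 = 27.5, 110×0.25 = 27.5, 110×0.16 = 17.6, 110×0.21 = 23.1, 110×0.13 = 14.3.
cat         O        E   (O−E)²/E
A          26     27.5      0.082
B          19     27.5      2.627
C          22     17.6      1.100
D          30     23.1      2.061
E          13     14.3      0.118
The largest term is for B: 2.63.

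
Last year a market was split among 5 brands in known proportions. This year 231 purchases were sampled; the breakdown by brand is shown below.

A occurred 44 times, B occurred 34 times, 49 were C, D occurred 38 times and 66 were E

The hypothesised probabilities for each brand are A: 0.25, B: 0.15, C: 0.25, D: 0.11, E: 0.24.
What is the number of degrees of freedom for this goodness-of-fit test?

4

There are k = 5 categories and no parameters were estimated from the data, so df = 5 − 1 = 4.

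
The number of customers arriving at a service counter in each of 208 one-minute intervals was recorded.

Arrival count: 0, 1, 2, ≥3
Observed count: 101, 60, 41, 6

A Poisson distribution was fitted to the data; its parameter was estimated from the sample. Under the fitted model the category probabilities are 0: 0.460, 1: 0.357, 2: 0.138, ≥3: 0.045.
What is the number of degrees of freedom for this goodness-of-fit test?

There are k = 4 categories and 1 parameter estimated from the data, so df = 4 − 1 − 1 = 2.

2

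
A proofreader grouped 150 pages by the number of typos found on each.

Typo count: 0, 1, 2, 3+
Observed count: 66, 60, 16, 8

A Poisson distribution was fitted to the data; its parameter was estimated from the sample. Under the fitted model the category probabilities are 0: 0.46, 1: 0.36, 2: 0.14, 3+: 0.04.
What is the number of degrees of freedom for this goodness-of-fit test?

There are k = 4 categories and 1 parameter estimated from the data, so df = 4 − 1 − 1 = 2.

2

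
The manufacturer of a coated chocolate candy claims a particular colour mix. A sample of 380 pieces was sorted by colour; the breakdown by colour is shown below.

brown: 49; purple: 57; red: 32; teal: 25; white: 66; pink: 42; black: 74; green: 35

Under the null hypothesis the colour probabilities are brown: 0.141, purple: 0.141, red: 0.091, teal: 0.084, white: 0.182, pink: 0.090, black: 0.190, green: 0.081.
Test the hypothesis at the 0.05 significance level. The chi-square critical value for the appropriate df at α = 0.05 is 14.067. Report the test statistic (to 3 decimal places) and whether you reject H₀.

4.849; do not reject

Expected counts E_i = n·p_i: 380×0.141 = 53.58, 380×0.141 = 53.58, 380×0.091 = 34.58, 380×0.084 = 31.92, 380×0.182 = 69.16, 380×0.090 = 34.2, 380×0.190 = 72.2, 380×0.081 = 30.78.
χ² = (49−53.58)²/53.58 + (57−53.58)²/53.58 + (32−34.58)²/34.58 + (25−31.92)²/31.92 + (66−69.16)²/69.16 + (42−34.2)²/34.2 + (74−72.2)²/72.2 + (35−30.78)²/30.78
   = 0.3915 + 0.2183 + 0.1925 + 1.5002 + 0.1444 + 1.7789 + 0.0449 + 0.5786
Sum = 4.849
df = 7. Since 4.849 < 14.067, we do not reject H₀.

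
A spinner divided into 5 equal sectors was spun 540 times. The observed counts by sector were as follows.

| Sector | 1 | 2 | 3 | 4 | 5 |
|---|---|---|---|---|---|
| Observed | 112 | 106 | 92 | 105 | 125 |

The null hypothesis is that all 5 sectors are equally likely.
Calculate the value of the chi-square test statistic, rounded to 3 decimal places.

Expected count for each of the 5 categories: 540/5 = 108.
1: (112 − 108)²/108 = 16/108 = 0.1481
2: (106 − 108)²/108 = 4/108 = 0.0370
3: (92 − 108)²/108 = 256/108 = 2.3704
4: (105 − 108)²/108 = 9/108 = 0.0833
5: (125 − 108)²/108 = 289/108 = 2.6759
Sum = 5.315

5.315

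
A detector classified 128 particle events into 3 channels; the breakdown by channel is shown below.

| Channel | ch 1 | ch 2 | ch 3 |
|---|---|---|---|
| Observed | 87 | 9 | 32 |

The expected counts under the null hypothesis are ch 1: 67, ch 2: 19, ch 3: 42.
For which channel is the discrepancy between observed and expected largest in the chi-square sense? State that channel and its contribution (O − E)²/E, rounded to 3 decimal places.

cat         O        E   (O−E)²/E
ch 1       87       67     5.9701
ch 2        9       19     5.2632
ch 3       32       42     2.3810
The largest term is for ch 1: 5.970.

ch 1, 5.970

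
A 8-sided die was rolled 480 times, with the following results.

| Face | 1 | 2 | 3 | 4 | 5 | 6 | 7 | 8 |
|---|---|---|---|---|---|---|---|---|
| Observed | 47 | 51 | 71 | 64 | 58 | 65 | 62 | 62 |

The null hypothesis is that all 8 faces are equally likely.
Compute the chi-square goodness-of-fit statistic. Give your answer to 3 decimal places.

7.067

Expected count for each of the 8 categories: 480/8 = 60.
1: (47 − 60)²/60 = 169/60 = 2.8167
2: (51 − 60)²/60 = 81/60 = 1.3500
3: (71 − 60)²/60 = 121/60 = 2.0167
4: (64 − 60)²/60 = 16/60 = 0.2667
5: (58 − 60)²/60 = 4/60 = 0.0667
6: (65 − 60)²/60 = 25/60 = 0.4167
7: (62 − 60)²/60 = 4/60 = 0.0667
8: (62 − 60)²/60 = 4/60 = 0.0667
Sum = 7.067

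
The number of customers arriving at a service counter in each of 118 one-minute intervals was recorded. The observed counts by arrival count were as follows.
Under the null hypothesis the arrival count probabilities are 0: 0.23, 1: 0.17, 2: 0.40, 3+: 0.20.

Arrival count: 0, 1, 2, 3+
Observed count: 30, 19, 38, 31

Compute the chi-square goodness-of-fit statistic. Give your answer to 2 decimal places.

4.47

Expected counts E_i = n·p_i: 118×0.23 = 27.14, 118×0.17 = 20.06, 118×0.40 = 47.2, 118×0.20 = 23.6.
cat         O        E   (O−E)²/E
0          30    27.14      0.301
1          19    20.06      0.056
2          38     47.2      1.793
3+         31     23.6      2.320
Sum = 4.47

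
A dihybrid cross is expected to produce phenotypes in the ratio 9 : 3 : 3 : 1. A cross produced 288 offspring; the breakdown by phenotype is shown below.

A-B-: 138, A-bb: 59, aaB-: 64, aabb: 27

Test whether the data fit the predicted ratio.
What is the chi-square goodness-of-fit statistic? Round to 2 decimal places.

Ratio total = 16. Expected counts: 288×9/16 = 162, 288×3/16 = 54, 288×3/16 = 54, 288×1/16 = 18.
χ² = (138−162)²/162 + (59−54)²/54 + (64−54)²/54 + (27−18)²/18
   = 3.556 + 0.463 + 1.852 + 4.500
Sum = 10.37

10.37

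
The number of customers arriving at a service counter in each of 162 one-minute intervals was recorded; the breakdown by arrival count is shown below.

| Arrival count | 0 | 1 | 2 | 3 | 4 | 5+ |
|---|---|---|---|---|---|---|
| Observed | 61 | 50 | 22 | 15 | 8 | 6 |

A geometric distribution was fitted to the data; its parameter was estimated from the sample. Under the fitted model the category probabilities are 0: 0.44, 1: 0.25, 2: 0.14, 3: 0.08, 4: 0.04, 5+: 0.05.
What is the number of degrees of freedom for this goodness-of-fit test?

There are k = 6 categories and 1 parameter estimated from the data, so df = 6 − 1 − 1 = 4.

4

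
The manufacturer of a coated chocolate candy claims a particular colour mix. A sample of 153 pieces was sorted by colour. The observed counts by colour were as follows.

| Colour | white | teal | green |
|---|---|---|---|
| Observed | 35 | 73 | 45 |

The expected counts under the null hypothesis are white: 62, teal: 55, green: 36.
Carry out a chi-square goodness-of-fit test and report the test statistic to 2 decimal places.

cat         O        E   (O−E)²/E
white      35       62     11.758
teal       73       55      5.891
green      45       36      2.250
Sum = 19.90

19.90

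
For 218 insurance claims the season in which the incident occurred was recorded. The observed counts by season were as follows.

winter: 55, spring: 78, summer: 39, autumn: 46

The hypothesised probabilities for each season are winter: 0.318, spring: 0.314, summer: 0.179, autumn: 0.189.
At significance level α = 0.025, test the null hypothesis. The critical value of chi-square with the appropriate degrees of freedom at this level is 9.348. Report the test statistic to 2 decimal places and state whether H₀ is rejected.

4.85; do not reject

Expected counts E_i = n·p_i: 218×0.318 = 69.324, 218×0.314 = 68.452, 218×0.179 = 39.022, 218×0.189 = 41.202.
cat         O        E   (O−E)²/E
winter     55   69.324      2.960
spring     78   68.452      1.332
summer     39   39.022      0.000
autumn     46   41.202      0.559
Sum = 4.85
df = 3. Since 4.85 < 9.348, we do not reject H₀.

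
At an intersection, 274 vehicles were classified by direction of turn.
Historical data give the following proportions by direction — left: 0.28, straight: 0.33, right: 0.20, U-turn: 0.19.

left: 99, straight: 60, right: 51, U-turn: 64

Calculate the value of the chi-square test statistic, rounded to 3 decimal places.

Expected counts E_i = n·p_i: 274×0.28 = 76.72, 274×0.33 = 90.42, 274×0.20 = 54.8, 274×0.19 = 52.06.
χ² = (99−76.72)²/76.72 + (60−90.42)²/90.42 + (51−54.8)²/54.8 + (64−52.06)²/52.06
   = 6.4703 + 10.2342 + 0.2635 + 2.7384
Sum = 19.706

19.706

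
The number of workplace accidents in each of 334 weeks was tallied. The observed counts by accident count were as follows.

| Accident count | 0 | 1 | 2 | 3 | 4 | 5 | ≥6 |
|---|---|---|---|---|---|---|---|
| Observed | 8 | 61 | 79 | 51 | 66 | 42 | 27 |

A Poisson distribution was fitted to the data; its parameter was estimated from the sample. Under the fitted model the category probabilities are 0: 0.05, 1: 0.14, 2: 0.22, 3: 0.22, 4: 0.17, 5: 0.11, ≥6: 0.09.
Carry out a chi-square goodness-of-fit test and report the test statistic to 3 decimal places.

Expected counts E_i = n·p_i: 334×0.05 = 16.7, 334×0.14 = 46.76, 334×0.22 = 73.48, 334×0.22 = 73.48, 334×0.17 = 56.78, 334×0.11 = 36.74, 334×0.09 = 30.06.
cat         O        E   (O−E)²/E
0           8     16.7     4.5323
1          61    46.76     4.3366
2          79    73.48     0.4147
3          51    73.48     6.8774
4          66    56.78     1.4972
5          42    36.74     0.7531
≥6         27    30.06     0.3115
Sum = 18.723

18.723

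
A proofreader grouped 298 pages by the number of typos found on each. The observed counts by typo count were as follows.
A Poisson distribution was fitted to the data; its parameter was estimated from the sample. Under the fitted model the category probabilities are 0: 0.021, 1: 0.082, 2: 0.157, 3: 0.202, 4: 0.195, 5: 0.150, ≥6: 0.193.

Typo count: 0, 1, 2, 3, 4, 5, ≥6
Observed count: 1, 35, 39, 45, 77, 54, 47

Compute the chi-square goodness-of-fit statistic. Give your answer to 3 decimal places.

Expected counts E_i = n·p_i: 298×0.021 = 6.258, 298×0.082 = 24.436, 298×0.157 = 46.786, 298×0.202 = 60.196, 298×0.195 = 58.11, 298×0.150 = 44.7, 298×0.193 = 57.514.
cat         O        E   (O−E)²/E
0           1    6.258     4.4178
1          35   24.436     4.5670
2          39   46.786     1.2957
3          45   60.196     3.8361
4          77    58.11     6.1406
5          54     44.7     1.9349
≥6         47   57.514     1.9220
Sum = 24.114

24.114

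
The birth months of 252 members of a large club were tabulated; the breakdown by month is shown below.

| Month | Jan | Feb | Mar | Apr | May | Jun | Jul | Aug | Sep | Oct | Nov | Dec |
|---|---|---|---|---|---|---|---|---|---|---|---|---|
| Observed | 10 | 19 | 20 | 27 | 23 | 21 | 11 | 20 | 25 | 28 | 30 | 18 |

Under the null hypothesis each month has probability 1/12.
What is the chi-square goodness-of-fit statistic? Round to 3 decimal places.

Expected count for each of the 12 categories: 252/12 = 21.
Jan: (10 − 21)²/21 = 121/21 = 5.7619
Feb: (19 − 21)²/21 = 4/21 = 0.1905
Mar: (20 − 21)²/21 = 1/21 = 0.0476
Apr: (27 − 21)²/21 = 36/21 = 1.7143
May: (23 − 21)²/21 = 4/21 = 0.1905
Jun: (21 − 21)²/21 = 0/21 = 0.0000
Jul: (11 − 21)²/21 = 100/21 = 4.7619
Aug: (20 − 21)²/21 = 1/21 = 0.0476
Sep: (25 − 21)²/21 = 16/21 = 0.7619
Oct: (28 − 21)²/21 = 49/21 = 2.3333
Nov: (30 − 21)²/21 = 81/21 = 3.8571
Dec: (18 − 21)²/21 = 9/21 = 0.4286
Sum = 20.095

20.095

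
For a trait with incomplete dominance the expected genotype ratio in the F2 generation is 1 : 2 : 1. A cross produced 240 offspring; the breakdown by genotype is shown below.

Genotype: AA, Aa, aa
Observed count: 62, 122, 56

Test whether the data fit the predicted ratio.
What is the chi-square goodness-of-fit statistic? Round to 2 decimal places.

0.37

Ratio total = 4. Expected counts: 240×1/4 = 60, 240×2/4 = 120, 240×1/4 = 60.
cat         O        E   (O−E)²/E
AA         62       60      0.067
Aa        122      120      0.033
aa         56       60      0.267
Sum = 0.37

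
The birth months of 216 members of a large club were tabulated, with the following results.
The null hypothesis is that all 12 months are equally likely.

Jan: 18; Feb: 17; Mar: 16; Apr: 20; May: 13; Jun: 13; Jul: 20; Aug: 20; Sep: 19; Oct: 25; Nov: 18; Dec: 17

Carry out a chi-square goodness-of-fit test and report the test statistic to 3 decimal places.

6.556

Under H₀ each category has probability 1/12, so each expected count is 216/12 = 18.
cat         O        E   (O−E)²/E
Jan        18       18     0.0000
Feb        17       18     0.0556
Mar        16       18     0.2222
Apr        20       18     0.2222
May        13       18     1.3889
Jun        13       18     1.3889
Jul        20       18     0.2222
Aug        20       18     0.2222
Sep        19       18     0.0556
Oct        25       18     2.7222
Nov        18       18     0.0000
Dec        17       18     0.0556
Sum = 6.556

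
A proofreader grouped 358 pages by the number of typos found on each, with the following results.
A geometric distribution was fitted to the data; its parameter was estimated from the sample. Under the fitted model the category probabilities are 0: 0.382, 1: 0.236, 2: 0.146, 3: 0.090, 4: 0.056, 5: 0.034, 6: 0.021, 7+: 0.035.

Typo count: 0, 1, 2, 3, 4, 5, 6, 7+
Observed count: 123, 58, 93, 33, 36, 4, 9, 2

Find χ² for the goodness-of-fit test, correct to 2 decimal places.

Expected counts E_i = n·p_i: 358×0.382 = 136.756, 358×0.236 = 84.488, 358×0.146 = 52.268, 358×0.090 = 32.22, 358×0.056 = 20.048, 358×0.034 = 12.172, 358×0.021 = 7.518, 358×0.035 = 12.53.
cat         O        E   (O−E)²/E
0         123  136.756      1.384
1          58   84.488      8.304
2          93   52.268     31.742
3          33    32.22      0.019
4          36   20.048     12.693
5           4   12.172      5.486
6           9    7.518      0.292
7+          2    12.53      8.849
Sum = 68.77

68.77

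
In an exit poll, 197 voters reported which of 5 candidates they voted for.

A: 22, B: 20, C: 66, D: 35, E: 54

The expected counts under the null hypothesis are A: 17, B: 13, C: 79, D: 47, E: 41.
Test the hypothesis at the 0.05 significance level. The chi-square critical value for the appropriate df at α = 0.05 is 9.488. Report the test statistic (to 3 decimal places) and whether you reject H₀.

14.565; reject

A: (22 − 17)²/17 = 25/17 = 1.4706
B: (20 − 13)²/13 = 49/13 = 3.7692
C: (66 − 79)²/79 = 169/79 = 2.1392
D: (35 − 47)²/47 = 144/47 = 3.0638
E: (54 − 41)²/41 = 169/41 = 4.1220
Sum = 14.565
df = 4. Since 14.565 > 9.488, we reject H₀.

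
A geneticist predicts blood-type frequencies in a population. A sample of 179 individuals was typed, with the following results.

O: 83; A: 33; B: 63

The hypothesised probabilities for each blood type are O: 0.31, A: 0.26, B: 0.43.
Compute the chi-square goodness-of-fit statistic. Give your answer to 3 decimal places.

Expected counts E_i = n·p_i: 179×0.31 = 55.49, 179×0.26 = 46.54, 179×0.43 = 76.97.
O: (83 − 55.49)²/55.49 = 756.8001/55.49 = 13.6385
A: (33 − 46.54)²/46.54 = 183.3316/46.54 = 3.9392
B: (63 − 76.97)²/76.97 = 195.1609/76.97 = 2.5355
Sum = 20.113

20.113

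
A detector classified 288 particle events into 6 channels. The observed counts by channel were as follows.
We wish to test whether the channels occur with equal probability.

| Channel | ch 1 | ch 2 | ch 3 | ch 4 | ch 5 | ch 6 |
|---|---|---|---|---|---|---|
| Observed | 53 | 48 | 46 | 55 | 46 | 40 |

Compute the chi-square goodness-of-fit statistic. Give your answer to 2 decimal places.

Under H₀ each category has probability 1/6, so each expected count is 288/6 = 48.
χ² = (53−48)²/48 + (48−48)²/48 + (46−48)²/48 + (55−48)²/48 + (46−48)²/48 + (40−48)²/48
   = 0.521 + 0.000 + 0.083 + 1.021 + 0.083 + 1.333
Sum = 3.04

3.04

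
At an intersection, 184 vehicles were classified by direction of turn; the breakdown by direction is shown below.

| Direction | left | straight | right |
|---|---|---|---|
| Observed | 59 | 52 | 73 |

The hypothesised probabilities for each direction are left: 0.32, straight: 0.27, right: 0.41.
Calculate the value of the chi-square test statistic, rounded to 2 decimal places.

0.19

Expected counts E_i = n·p_i: 184×0.32 = 58.88, 184×0.27 = 49.68, 184×0.41 = 75.44.
cat           O        E   (O−E)²/E
left         59    58.88      0.000
straight     52    49.68      0.108
right        73    75.44      0.079
Sum = 0.19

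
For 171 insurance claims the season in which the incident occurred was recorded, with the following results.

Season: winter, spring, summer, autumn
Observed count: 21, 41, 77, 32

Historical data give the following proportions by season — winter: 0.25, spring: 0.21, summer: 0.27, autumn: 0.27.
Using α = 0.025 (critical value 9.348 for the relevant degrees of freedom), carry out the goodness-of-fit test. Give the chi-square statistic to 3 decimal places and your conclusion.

Expected counts E_i = n·p_i: 171×0.25 = 42.75, 171×0.21 = 35.91, 171×0.27 = 46.17, 171×0.27 = 46.17.
winter: (21 − 42.75)²/42.75 = 473.0625/42.75 = 11.0658
spring: (41 − 35.91)²/35.91 = 25.9081/35.91 = 0.7215
summer: (77 − 46.17)²/46.17 = 950.4889/46.17 = 20.5867
autumn: (32 − 46.17)²/46.17 = 200.7889/46.17 = 4.3489
Sum = 36.723
df = 3. Since 36.723 > 9.348, we reject H₀.

36.723; reject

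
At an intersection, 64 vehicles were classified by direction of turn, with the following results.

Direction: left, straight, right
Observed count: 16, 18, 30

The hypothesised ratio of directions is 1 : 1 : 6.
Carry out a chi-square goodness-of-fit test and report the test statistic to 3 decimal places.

Ratio total = 8. Expected counts: 64×1/8 = 8, 64×1/8 = 8, 64×6/8 = 48.
χ² = (16−8)²/8 + (18−8)²/8 + (30−48)²/48
   = 8.0000 + 12.5000 + 6.7500
Sum = 27.250

27.250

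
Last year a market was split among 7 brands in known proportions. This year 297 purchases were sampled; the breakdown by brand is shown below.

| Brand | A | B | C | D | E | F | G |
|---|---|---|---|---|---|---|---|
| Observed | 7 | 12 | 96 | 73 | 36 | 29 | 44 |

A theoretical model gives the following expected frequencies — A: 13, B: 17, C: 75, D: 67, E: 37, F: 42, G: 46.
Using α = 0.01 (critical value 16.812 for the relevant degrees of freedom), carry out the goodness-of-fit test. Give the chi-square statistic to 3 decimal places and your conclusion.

cat         O        E   (O−E)²/E
A           7       13     2.7692
B          12       17     1.4706
C          96       75     5.8800
D          73       67     0.5373
E          36       37     0.0270
F          29       42     4.0238
G          44       46     0.0870
Sum = 14.795
df = 6. Since 14.795 < 16.812, we do not reject H₀.

14.795; do not reject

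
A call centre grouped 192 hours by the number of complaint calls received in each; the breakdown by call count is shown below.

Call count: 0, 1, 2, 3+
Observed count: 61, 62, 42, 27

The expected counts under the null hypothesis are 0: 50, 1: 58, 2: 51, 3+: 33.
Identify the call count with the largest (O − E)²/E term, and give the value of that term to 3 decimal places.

0: (61 − 50)²/50 = 121/50 = 2.4200
1: (62 − 58)²/58 = 16/58 = 0.2759
2: (42 − 51)²/51 = 81/51 = 1.5882
3+: (27 − 33)²/33 = 36/33 = 1.0909
The largest term is for 0: 2.420.

0, 2.420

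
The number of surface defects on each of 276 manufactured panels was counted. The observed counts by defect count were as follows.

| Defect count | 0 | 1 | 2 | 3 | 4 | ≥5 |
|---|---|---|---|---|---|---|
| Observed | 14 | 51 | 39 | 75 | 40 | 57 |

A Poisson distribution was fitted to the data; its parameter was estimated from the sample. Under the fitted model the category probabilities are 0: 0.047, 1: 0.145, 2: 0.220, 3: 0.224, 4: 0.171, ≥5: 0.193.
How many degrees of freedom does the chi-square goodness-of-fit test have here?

4

There are k = 6 categories and 1 parameter estimated from the data, so df = 6 − 1 − 1 = 4.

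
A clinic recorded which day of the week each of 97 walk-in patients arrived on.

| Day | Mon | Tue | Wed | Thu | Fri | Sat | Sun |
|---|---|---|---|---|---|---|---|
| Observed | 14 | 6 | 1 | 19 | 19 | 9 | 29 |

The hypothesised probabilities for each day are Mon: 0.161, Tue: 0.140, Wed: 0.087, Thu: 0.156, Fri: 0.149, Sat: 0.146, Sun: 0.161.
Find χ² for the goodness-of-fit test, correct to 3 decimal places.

26.725

Expected counts E_i = n·p_i: 97×0.161 = 15.617, 97×0.140 = 13.58, 97×0.087 = 8.439, 97×0.156 = 15.132, 97×0.149 = 14.453, 97×0.146 = 14.162, 97×0.161 = 15.617.
cat         O        E   (O−E)²/E
Mon        14   15.617     0.1674
Tue         6    13.58     4.2310
Wed         1    8.439     6.5575
Thu        19   15.132     0.9887
Fri        19   14.453     1.4305
Sat         9   14.162     1.8815
Sun        29   15.617    11.4686
Sum = 26.725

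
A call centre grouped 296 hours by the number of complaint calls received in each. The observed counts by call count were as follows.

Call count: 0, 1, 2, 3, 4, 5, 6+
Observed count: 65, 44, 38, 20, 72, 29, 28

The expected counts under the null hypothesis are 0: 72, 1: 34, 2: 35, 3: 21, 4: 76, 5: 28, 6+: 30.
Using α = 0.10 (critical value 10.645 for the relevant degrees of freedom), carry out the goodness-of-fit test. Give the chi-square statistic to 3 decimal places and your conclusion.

0: (65 − 72)²/72 = 49/72 = 0.6806
1: (44 − 34)²/34 = 100/34 = 2.9412
2: (38 − 35)²/35 = 9/35 = 0.2571
3: (20 − 21)²/21 = 1/21 = 0.0476
4: (72 − 76)²/76 = 16/76 = 0.2105
5: (29 − 28)²/28 = 1/28 = 0.0357
6+: (28 − 30)²/30 = 4/30 = 0.1333
Sum = 4.306
df = 6. Since 4.306 < 10.645, we do not reject H₀.

4.306; do not reject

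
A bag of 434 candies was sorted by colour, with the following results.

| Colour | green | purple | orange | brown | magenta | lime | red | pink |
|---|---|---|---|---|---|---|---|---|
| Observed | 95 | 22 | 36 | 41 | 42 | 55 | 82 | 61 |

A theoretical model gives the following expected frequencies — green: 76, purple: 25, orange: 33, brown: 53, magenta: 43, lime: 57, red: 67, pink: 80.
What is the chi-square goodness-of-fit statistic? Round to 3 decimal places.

green: (95 − 76)²/76 = 361/76 = 4.7500
purple: (22 − 25)²/25 = 9/25 = 0.3600
orange: (36 − 33)²/33 = 9/33 = 0.2727
brown: (41 − 53)²/53 = 144/53 = 2.7170
magenta: (42 − 43)²/43 = 1/43 = 0.0233
lime: (55 − 57)²/57 = 4/57 = 0.0702
red: (82 − 67)²/67 = 225/67 = 3.3582
pink: (61 − 80)²/80 = 361/80 = 4.5125
Sum = 16.064

16.064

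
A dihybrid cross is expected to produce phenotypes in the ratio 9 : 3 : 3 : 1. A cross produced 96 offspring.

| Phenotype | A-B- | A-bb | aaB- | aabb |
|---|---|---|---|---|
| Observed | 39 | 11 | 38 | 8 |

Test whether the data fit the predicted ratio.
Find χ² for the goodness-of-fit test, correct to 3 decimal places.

Ratio total = 16. Expected counts: 96×9/16 = 54, 96×3/16 = 18, 96×3/16 = 18, 96×1/16 = 6.
cat         O        E   (O−E)²/E
A-B-       39       54     4.1667
A-bb       11       18     2.7222
aaB-       38       18    22.2222
aabb        8        6     0.6667
Sum = 29.778

29.778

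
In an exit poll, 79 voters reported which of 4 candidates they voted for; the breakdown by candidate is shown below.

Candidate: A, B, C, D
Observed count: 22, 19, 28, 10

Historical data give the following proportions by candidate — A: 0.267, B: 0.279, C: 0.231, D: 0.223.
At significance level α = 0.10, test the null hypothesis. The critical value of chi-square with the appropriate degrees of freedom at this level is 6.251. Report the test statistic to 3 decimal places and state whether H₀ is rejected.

8.962; reject

Expected counts E_i = n·p_i: 79×0.267 = 21.093, 79×0.279 = 22.041, 79×0.231 = 18.249, 79×0.223 = 17.617.
A: (22 − 21.093)²/21.093 = 0.822649/21.093 = 0.0390
B: (19 − 22.041)²/22.041 = 9.247681/22.041 = 0.4196
C: (28 − 18.249)²/18.249 = 95.082001/18.249 = 5.2103
D: (10 − 17.617)²/17.617 = 58.018689/17.617 = 3.2933
Sum = 8.962
df = 3. Since 8.962 > 6.251, we reject H₀.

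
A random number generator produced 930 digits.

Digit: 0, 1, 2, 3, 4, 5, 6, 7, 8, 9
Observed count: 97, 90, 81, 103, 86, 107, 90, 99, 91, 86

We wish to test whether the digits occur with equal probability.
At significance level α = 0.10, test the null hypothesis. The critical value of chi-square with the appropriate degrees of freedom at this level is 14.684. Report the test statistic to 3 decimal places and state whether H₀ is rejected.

Expected count for each of the 10 categories: 930/10 = 93.
cat         O        E   (O−E)²/E
0          97       93     0.1720
1          90       93     0.0968
2          81       93     1.5484
3         103       93     1.0753
4          86       93     0.5269
5         107       93     2.1075
6          90       93     0.0968
7          99       93     0.3871
8          91       93     0.0430
9          86       93     0.5269
Sum = 6.581
df = 9. Since 6.581 < 14.684, we do not reject H₀.

6.581; do not reject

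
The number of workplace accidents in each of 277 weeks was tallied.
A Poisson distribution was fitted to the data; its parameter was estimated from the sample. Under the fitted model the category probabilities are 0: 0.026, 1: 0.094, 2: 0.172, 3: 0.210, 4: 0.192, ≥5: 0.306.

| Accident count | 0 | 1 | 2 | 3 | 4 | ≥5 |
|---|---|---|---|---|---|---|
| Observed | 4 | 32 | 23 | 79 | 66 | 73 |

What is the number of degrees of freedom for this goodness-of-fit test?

4

There are k = 6 categories and 1 parameter estimated from the data, so df = 6 − 1 − 1 = 4.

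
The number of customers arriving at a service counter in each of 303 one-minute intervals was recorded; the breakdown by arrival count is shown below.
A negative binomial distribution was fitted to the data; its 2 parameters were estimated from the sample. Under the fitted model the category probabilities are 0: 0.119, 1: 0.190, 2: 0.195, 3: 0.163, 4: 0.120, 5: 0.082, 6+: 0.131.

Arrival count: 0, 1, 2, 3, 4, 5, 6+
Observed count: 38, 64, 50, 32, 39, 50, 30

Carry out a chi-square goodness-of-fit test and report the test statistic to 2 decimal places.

36.37

Expected counts E_i = n·p_i: 303×0.119 = 36.057, 303×0.190 = 57.57, 303×0.195 = 59.085, 303×0.163 = 49.389, 303×0.120 = 36.36, 303×0.082 = 24.846, 303×0.131 = 39.693.
cat         O        E   (O−E)²/E
0          38   36.057      0.105
1          64    57.57      0.718
2          50   59.085      1.397
3          32   49.389      6.122
4          39    36.36      0.192
5          50   24.846     25.466
6+         30   39.693      2.367
Sum = 36.37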